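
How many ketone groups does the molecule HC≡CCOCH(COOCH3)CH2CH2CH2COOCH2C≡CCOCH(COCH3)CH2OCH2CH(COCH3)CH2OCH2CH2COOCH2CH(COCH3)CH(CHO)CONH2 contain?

C≡C triple bond → alkyne.
–C(=O)– with carbon on both sides → ketone.
pendant –COOCH3: carbonyl C bonded to C and –OCH3 → ester.
–C(=O)–O–C with C on the carbonyl side → ester.
C≡C triple bond → alkyne.
–C(=O)– with carbon on both sides → ketone.
pendant –COCH3: carbonyl C bonded to two carbons → ketone.
C–O–C with sp³ carbons on both sides and no adjacent C=O → ether.
pendant –COCH3: carbonyl C bonded to two carbons → ketone.
C–O–C with sp³ carbons on both sides and no adjacent C=O → ether.
–C(=O)–O–C with C on the carbonyl side → ester.
pendant –COCH3: carbonyl C bonded to two carbons → ketone.
pendant –CHO: carbonyl C bonded to C and H → aldehyde.
–C(=O)NH2: carbonyl C bonded to C and to N → amide (the N is not a separate amine).
Ketone appears at: CO, CO, CH(COCH3), CH(COCH3), CH(COCH3) → 5.

5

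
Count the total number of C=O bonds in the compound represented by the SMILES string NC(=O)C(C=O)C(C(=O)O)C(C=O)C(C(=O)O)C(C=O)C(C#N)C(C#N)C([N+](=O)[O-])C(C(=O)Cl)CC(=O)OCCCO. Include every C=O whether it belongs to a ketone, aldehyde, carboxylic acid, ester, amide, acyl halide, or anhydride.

8

H2NCO: amide, 1 C=O (running total 1).
CH(CHO): aldehyde, 1 C=O (running total 2).
CH(COOH): carboxylic acid, 1 C=O (running total 3).
CH(CHO): aldehyde, 1 C=O (running total 4).
CH(COOH): carboxylic acid, 1 C=O (running total 5).
CH(CHO): aldehyde, 1 C=O (running total 6).
CH(COCl): acyl halide, 1 C=O (running total 7).
CH2COOCH2: ester, 1 C=O (running total 8).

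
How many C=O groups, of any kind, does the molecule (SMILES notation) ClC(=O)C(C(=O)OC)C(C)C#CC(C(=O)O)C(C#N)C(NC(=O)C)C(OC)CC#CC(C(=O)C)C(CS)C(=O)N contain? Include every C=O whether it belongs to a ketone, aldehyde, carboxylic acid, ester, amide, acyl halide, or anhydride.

ClCO: acyl halide, 1 C=O (running total 1).
CH(COOCH3): ester, 1 C=O (running total 2).
CH(COOH): carboxylic acid, 1 C=O (running total 3).
CH(NHCOCH3): amide, 1 C=O (running total 4).
CH(COCH3): ketone, 1 C=O (running total 5).
CONH2: amide, 1 C=O (running total 6).

6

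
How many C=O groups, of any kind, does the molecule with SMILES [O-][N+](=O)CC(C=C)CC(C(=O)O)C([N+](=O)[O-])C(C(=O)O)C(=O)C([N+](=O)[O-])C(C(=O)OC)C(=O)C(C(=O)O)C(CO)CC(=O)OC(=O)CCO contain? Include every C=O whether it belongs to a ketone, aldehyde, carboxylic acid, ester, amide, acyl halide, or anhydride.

CH(COOH): carboxylic acid, 1 C=O (running total 1).
CH(COOH): carboxylic acid, 1 C=O (running total 2).
CO: ketone, 1 C=O (running total 3).
CH(COOCH3): ester, 1 C=O (running total 4).
CO: ketone, 1 C=O (running total 5).
CH(COOH): carboxylic acid, 1 C=O (running total 6).
CH2CO-O-COCH2: anhydride, 2 C=O (running total 8).

8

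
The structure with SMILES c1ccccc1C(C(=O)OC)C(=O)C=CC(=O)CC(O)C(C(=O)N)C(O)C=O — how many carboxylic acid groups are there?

0

Taking each segment in turn:
  C6H5: C6H5– phenyl ring → arene.
  CH(COOCH3): pendant –COOCH3: carbonyl C bonded to C and –OCH3 → ester.
  CO: –C(=O)– with carbon on both sides → ketone.
  CH=CH: C=C double bond → alkene.
  CO: –C(=O)– with carbon on both sides → ketone.
  CH(OH): –OH on an sp³ carbon → alcohol (secondary).
  CH(CONH2): pendant –CONH2: carbonyl C bonded to C and N → amide.
  CH(OH): –OH on an sp³ carbon → alcohol (secondary).
  CHO: terminal –CHO: carbonyl C bonded to H and C → aldehyde.
No segment is a carboxylic acid: CH(COOCH3) is ester, not carboxylic acid; CH(OH) is alcohol, not carboxylic acid; CH(CONH2) is amide, not carboxylic acid. → 0.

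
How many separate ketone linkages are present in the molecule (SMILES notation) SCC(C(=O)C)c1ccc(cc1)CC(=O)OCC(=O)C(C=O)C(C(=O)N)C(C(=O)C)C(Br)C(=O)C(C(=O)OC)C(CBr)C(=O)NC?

4

–SH on an sp³ carbon → thiol.
pendant –COCH3: carbonyl C bonded to two carbons → ketone.
para-disubstituted benzene ring → arene.
–C(=O)–O–C with C on the carbonyl side → ester.
–C(=O)– with carbon on both sides → ketone.
pendant –CHO: carbonyl C bonded to C and H → aldehyde.
pendant –CONH2: carbonyl C bonded to C and N → amide.
pendant –COCH3: carbonyl C bonded to two carbons → ketone.
halogen on an sp³ carbon → alkyl halide.
–C(=O)– with carbon on both sides → ketone.
pendant –COOCH3: carbonyl C bonded to C and –OCH3 → ester.
pendant –CH2X: halogen on sp³ carbon → alkyl halide.
–C(=O)NHCH3: carbonyl C bonded to C and to N → amide (the N is not an amine).
Ketone appears at: CH(COCH3), CO, CH(COCH3), CO → 4.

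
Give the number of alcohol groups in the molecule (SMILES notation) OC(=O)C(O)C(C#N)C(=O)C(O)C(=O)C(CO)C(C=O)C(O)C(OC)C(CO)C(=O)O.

–COOH: carbonyl C bonded to –OH and C → carboxylic acid (the –OH is not a separate alcohol).
–OH on an sp³ carbon → alcohol (secondary).
pendant –C≡N: nitrile.
–C(=O)– with carbon on both sides → ketone.
–OH on an sp³ carbon → alcohol (secondary).
–C(=O)– with carbon on both sides → ketone.
pendant –CH2OH on an sp³ backbone C → alcohol.
pendant –CHO: carbonyl C bonded to C and H → aldehyde.
–OH on an sp³ carbon → alcohol (secondary).
pendant –OCH3: C–O–C with sp³ C, no adjacent C=O → ether.
pendant –CH2OH on an sp³ backbone C → alcohol.
–COOH: carbonyl C bonded to –OH and C → carboxylic acid (the –OH is not a separate alcohol).
Alcohol appears at: CH(OH), CH(OH), CH(CH2OH), CH(OH), CH(CH2OH) → 5.

5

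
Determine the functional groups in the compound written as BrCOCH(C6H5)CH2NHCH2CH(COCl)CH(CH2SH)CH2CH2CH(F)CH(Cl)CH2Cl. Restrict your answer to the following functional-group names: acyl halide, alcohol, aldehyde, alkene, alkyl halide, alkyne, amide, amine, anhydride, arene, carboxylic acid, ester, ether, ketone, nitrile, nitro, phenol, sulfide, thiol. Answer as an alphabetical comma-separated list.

Taking each segment in turn:
  BrCO: –C(=O)Br: carbonyl C bonded to C and to a halogen → acyl halide (not alkyl halide).
  CH(C6H5): pendant –C6H5: benzene ring → arene.
  CH2NHCH2: C–N–C with sp³ carbons and no adjacent C=O → amine (secondary).
  CH(COCl): pendant –C(=O)X: carbonyl C bonded to C and halogen → acyl halide.
  CH(CH2SH): pendant –CH2SH → thiol.
  CH(F): halogen on an sp³ carbon → alkyl halide.
  CH(Cl): halogen on an sp³ carbon → alkyl halide.
  CH2Cl: halogen on an sp³ carbon → alkyl halide.

acyl halide, alkyl halide, amine, arene, thiol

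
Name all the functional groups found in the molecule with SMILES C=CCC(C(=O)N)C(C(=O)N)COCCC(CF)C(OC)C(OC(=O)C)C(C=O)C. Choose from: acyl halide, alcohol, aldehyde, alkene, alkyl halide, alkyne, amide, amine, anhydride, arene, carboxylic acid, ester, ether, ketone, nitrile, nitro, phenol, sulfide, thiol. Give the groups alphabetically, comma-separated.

aldehyde, alkene, alkyl halide, amide, ester, ether

C=C double bond → alkene.
pendant –CONH2: carbonyl C bonded to C and N → amide.
pendant –CONH2: carbonyl C bonded to C and N → amide.
C–O–C with sp³ carbons on both sides and no adjacent C=O → ether.
pendant –CH2X: halogen on sp³ carbon → alkyl halide.
pendant –OCH3: C–O–C with sp³ C, no adjacent C=O → ether.
pendant –OC(=O)CH3: an acyloxy group → ester.
pendant –CHO: carbonyl C bonded to C and H → aldehyde.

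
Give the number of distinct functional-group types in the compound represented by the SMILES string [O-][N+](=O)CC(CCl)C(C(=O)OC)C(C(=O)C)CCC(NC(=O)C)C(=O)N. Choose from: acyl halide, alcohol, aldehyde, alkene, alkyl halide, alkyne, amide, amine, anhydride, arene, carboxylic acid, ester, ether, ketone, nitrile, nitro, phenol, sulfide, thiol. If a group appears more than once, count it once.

5

–NO2 on carbon → nitro group.
pendant –CH2X: halogen on sp³ carbon → alkyl halide.
pendant –COOCH3: carbonyl C bonded to C and –OCH3 → ester.
pendant –COCH3: carbonyl C bonded to two carbons → ketone.
pendant –NHC(=O)CH3: N bonded to a carbonyl → amide (not amine).
–C(=O)NH2: carbonyl C bonded to C and to N → amide (the N is not a separate amine).
Distinct types present: alkyl halide, amide, ester, ketone, nitro.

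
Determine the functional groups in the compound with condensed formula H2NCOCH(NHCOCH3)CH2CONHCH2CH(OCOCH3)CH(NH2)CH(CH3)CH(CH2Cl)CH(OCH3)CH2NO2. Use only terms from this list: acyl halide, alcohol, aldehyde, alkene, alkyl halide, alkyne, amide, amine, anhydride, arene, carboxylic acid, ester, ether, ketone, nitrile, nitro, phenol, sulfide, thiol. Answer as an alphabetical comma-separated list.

alkyl halide, amide, amine, ester, ether, nitro

Reading the structure from left to right:
  H2NCO: –C(=O)NH2: carbonyl C bonded to C and to N → amide (the N is not a separate amine).
  CH(NHCOCH3): pendant –NHC(=O)CH3: N bonded to a carbonyl → amide (not amine).
  CH2CONHCH2: –C(=O)–N– linkage → amide (the N is not an amine).
  CH(OCOCH3): pendant –OC(=O)CH3: an acyloxy group → ester.
  CH(NH2): –NH2 on an sp³ carbon with no adjacent C=O → amine.
  CH(CH2Cl): pendant –CH2X: halogen on sp³ carbon → alkyl halide.
  CH(OCH3): pendant –OCH3: C–O–C with sp³ C, no adjacent C=O → ether.
  CH2NO2: –NO2 on carbon → nitro group.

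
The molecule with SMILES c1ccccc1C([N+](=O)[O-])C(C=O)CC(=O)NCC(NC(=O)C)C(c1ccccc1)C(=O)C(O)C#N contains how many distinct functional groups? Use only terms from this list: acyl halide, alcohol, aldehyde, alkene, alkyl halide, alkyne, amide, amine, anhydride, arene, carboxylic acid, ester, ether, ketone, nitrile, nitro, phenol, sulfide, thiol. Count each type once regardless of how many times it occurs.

7

C6H5– phenyl ring → arene.
–NO2 on an sp³ carbon → nitro (the N=O is not a carbonyl).
pendant –CHO: carbonyl C bonded to C and H → aldehyde.
–C(=O)–N– linkage → amide (the N is not an amine).
pendant –NHC(=O)CH3: N bonded to a carbonyl → amide (not amine).
pendant –C6H5: benzene ring → arene.
–C(=O)– with carbon on both sides → ketone.
–OH on an sp³ carbon → alcohol (secondary).
–C≡N: carbon triple-bonded to nitrogen → nitrile.
Distinct types present: alcohol, aldehyde, amide, arene, ketone, nitrile, nitro.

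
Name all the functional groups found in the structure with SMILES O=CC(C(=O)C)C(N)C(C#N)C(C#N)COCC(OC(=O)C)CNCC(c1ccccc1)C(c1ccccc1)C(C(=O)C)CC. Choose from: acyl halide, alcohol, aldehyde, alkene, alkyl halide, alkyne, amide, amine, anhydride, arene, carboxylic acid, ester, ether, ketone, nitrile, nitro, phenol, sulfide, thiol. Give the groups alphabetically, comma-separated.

Taking each segment in turn:
  OHC: terminal –CHO: carbonyl C bonded to H and C → aldehyde.
  CH(COCH3): pendant –COCH3: carbonyl C bonded to two carbons → ketone.
  CH(NH2): –NH2 on an sp³ carbon with no adjacent C=O → amine.
  CH(CN): pendant –C≡N: nitrile.
  CH(CN): pendant –C≡N: nitrile.
  CH2OCH2: C–O–C with sp³ carbons on both sides and no adjacent C=O → ether.
  CH(OCOCH3): pendant –OC(=O)CH3: an acyloxy group → ester.
  CH2NHCH2: C–N–C with sp³ carbons and no adjacent C=O → amine (secondary).
  CH(C6H5): pendant –C6H5: benzene ring → arene.
  CH(C6H5): pendant –C6H5: benzene ring → arene.
  CH(COCH3): pendant –COCH3: carbonyl C bonded to two carbons → ketone.

aldehyde, amine, arene, ester, ether, ketone, nitrile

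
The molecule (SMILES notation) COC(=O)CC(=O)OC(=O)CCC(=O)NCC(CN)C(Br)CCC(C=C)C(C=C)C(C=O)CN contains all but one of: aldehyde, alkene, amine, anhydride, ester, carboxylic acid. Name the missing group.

amine: present (CH(CH2NH2) — pendant –CH2NH2: N on sp³ C, no adjacent C=O → amine).
anhydride: present (CH2CO-O-COCH2 — two acyl groups sharing one oxygen, –C(=O)–O–C(=O)– → anhydride).
aldehyde: present (CH(CHO) — pendant –CHO: carbonyl C bonded to C and H → aldehyde).
alkene: present (CH(CH=CH2) — pendant –CH=CH2: C=C double bond → alkene).
ester: present (CH3OOC — CH3O–C(=O)–: carbonyl C bonded to C and to –OCH3 → ester (not ketone + ether)).
carboxylic acid: absent. In CH3OOC, the acyl oxygen is bonded to carbon (–O–C), not to H, so this is an ester. In CH2CONHCH2, the carbonyl is bonded to nitrogen, not to –OH; that is an amide.

carboxylic acid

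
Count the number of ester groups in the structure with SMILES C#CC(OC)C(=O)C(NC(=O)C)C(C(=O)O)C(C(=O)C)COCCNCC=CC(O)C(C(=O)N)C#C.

0

Working along the chain:
  HC≡C: C≡C triple bond → alkyne.
  CH(OCH3): pendant –OCH3: C–O–C with sp³ C, no adjacent C=O → ether.
  CO: –C(=O)– with carbon on both sides → ketone.
  CH(NHCOCH3): pendant –NHC(=O)CH3: N bonded to a carbonyl → amide (not amine).
  CH(COOH): pendant –COOH: carbonyl C bonded to C and –OH → carboxylic acid.
  CH(COCH3): pendant –COCH3: carbonyl C bonded to two carbons → ketone.
  CH2OCH2: C–O–C with sp³ carbons on both sides and no adjacent C=O → ether.
  CH2NHCH2: C–N–C with sp³ carbons and no adjacent C=O → amine (secondary).
  CH=CH: C=C double bond → alkene.
  CH(OH): –OH on an sp³ carbon → alcohol (secondary).
  CH(CONH2): pendant –CONH2: carbonyl C bonded to C and N → amide.
  C≡CH: C≡C triple bond → alkyne.
No segment is a ester: CH(OCH3) is ether, not ester; CO is ketone, not ester; CH(COOH) is carboxylic acid, not ester. → 0.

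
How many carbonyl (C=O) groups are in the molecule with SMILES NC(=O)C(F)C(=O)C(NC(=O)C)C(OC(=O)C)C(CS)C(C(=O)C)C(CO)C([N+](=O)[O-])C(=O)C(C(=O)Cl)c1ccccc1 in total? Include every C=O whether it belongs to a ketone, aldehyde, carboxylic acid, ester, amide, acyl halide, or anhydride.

H2NCO: amide, 1 C=O (running total 1).
CO: ketone, 1 C=O (running total 2).
CH(NHCOCH3): amide, 1 C=O (running total 3).
CH(OCOCH3): ester, 1 C=O (running total 4).
CH(COCH3): ketone, 1 C=O (running total 5).
CO: ketone, 1 C=O (running total 6).
CH(COCl): acyl halide, 1 C=O (running total 7).

7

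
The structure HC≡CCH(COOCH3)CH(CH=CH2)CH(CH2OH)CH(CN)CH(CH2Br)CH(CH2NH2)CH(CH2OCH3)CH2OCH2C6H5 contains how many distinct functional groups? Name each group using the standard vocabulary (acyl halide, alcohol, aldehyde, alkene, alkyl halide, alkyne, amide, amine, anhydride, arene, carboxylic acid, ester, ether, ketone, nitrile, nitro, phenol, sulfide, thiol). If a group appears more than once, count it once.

9

C≡C triple bond → alkyne.
pendant –COOCH3: carbonyl C bonded to C and –OCH3 → ester.
pendant –CH=CH2: C=C double bond → alkene.
pendant –CH2OH on an sp³ backbone C → alcohol.
pendant –C≡N: nitrile.
pendant –CH2X: halogen on sp³ carbon → alkyl halide.
pendant –CH2NH2: N on sp³ C, no adjacent C=O → amine.
pendant –CH2OCH3: C–O–C linkage → ether.
C–O–C with sp³ carbons on both sides and no adjacent C=O → ether.
–C6H5 phenyl ring → arene.
Distinct types present: alcohol, alkene, alkyl halide, alkyne, amine, arene, ester, ether, nitrile.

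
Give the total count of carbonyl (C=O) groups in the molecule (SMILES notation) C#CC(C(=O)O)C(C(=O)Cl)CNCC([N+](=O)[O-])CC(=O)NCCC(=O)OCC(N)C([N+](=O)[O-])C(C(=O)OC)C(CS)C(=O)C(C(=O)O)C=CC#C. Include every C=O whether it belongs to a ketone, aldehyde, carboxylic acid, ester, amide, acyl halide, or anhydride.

7

CH(COOH): carboxylic acid, 1 C=O (running total 1).
CH(COCl): acyl halide, 1 C=O (running total 2).
CH2CONHCH2: amide, 1 C=O (running total 3).
CH2COOCH2: ester, 1 C=O (running total 4).
CH(COOCH3): ester, 1 C=O (running total 5).
CO: ketone, 1 C=O (running total 6).
CH(COOH): carboxylic acid, 1 C=O (running total 7).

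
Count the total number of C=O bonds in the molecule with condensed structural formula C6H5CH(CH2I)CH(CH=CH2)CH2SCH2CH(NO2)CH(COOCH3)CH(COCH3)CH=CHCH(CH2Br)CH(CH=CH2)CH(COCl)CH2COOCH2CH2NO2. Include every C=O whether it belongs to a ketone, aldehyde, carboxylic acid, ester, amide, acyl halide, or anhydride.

CH(COOCH3): ester, 1 C=O (running total 1).
CH(COCH3): ketone, 1 C=O (running total 2).
CH(COCl): acyl halide, 1 C=O (running total 3).
CH2COOCH2: ester, 1 C=O (running total 4).

4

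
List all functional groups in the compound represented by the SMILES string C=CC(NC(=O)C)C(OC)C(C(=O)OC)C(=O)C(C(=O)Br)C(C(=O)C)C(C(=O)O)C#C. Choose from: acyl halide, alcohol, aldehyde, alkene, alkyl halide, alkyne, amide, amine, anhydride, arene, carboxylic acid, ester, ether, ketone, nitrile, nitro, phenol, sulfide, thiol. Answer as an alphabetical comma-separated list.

acyl halide, alkene, alkyne, amide, carboxylic acid, ester, ether, ketone

C=C double bond → alkene.
pendant –NHC(=O)CH3: N bonded to a carbonyl → amide (not amine).
pendant –OCH3: C–O–C with sp³ C, no adjacent C=O → ether.
pendant –COOCH3: carbonyl C bonded to C and –OCH3 → ester.
–C(=O)– with carbon on both sides → ketone.
pendant –C(=O)X: carbonyl C bonded to C and halogen → acyl halide.
pendant –COCH3: carbonyl C bonded to two carbons → ketone.
pendant –COOH: carbonyl C bonded to C and –OH → carboxylic acid.
C≡C triple bond → alkyne.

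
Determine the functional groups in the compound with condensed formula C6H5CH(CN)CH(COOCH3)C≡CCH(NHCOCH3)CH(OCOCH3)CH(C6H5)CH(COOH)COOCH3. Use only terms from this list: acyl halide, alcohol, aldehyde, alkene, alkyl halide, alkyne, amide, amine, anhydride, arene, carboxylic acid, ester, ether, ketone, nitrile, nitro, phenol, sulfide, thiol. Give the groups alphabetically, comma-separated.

alkyne, amide, arene, carboxylic acid, ester, nitrile

Working along the chain:
  C6H5: C6H5– phenyl ring → arene.
  CH(CN): pendant –C≡N: nitrile.
  CH(COOCH3): pendant –COOCH3: carbonyl C bonded to C and –OCH3 → ester.
  C≡C: C≡C triple bond → alkyne.
  CH(NHCOCH3): pendant –NHC(=O)CH3: N bonded to a carbonyl → amide (not amine).
  CH(OCOCH3): pendant –OC(=O)CH3: an acyloxy group → ester.
  CH(C6H5): pendant –C6H5: benzene ring → arene.
  CH(COOH): pendant –COOH: carbonyl C bonded to C and –OH → carboxylic acid.
  COOCH3: –C(=O)OCH3: carbonyl C bonded to C and to –OCH3 → ester (not ketone + ether).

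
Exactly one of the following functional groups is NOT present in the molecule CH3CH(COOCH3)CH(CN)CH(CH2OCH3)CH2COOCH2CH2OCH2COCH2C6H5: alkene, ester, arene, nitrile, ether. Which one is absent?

nitrile: present (CH(CN) — pendant –C≡N: nitrile).
arene: present (C6H5 — –C6H5 phenyl ring → arene).
ether: present (CH(CH2OCH3) — pendant –CH2OCH3: C–O–C linkage → ether).
ester: present (CH(COOCH3) — pendant –COOCH3: carbonyl C bonded to C and –OCH3 → ester).
alkene: absent. In C6H5, the C=C units are part of an aromatic ring, which is an arene, not an isolated alkene.

alkene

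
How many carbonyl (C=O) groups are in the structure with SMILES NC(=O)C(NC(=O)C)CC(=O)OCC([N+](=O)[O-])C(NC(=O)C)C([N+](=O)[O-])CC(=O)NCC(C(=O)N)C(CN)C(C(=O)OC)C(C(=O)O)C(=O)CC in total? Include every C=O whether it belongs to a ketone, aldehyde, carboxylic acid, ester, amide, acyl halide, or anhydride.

9

H2NCO: amide, 1 C=O (running total 1).
CH(NHCOCH3): amide, 1 C=O (running total 2).
CH2COOCH2: ester, 1 C=O (running total 3).
CH(NHCOCH3): amide, 1 C=O (running total 4).
CH2CONHCH2: amide, 1 C=O (running total 5).
CH(CONH2): amide, 1 C=O (running total 6).
CH(COOCH3): ester, 1 C=O (running total 7).
CH(COOH): carboxylic acid, 1 C=O (running total 8).
CO: ketone, 1 C=O (running total 9).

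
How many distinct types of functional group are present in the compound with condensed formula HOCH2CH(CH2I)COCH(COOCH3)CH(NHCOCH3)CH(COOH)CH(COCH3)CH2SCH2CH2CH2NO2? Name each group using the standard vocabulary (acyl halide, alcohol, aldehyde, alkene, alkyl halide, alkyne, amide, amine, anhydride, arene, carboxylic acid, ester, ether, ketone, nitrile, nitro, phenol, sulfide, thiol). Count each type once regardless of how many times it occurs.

8

Reading the structure from left to right:
  HOCH2: HO– on an sp³ carbon → alcohol.
  CH(CH2I): pendant –CH2X: halogen on sp³ carbon → alkyl halide.
  CO: –C(=O)– with carbon on both sides → ketone.
  CH(COOCH3): pendant –COOCH3: carbonyl C bonded to C and –OCH3 → ester.
  CH(NHCOCH3): pendant –NHC(=O)CH3: N bonded to a carbonyl → amide (not amine).
  CH(COOH): pendant –COOH: carbonyl C bonded to C and –OH → carboxylic acid.
  CH(COCH3): pendant –COCH3: carbonyl C bonded to two carbons → ketone.
  CH2SCH2: C–S–C linkage → sulfide (thioether).
  CH2NO2: –NO2 on carbon → nitro group.
Distinct types present: alcohol, alkyl halide, amide, carboxylic acid, ester, ketone, nitro, sulfide.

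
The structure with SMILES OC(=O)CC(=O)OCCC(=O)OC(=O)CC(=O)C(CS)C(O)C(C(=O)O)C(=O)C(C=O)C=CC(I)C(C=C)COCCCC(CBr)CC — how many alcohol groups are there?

1

Reading the structure from left to right:
  HOOC: –COOH: carbonyl C bonded to –OH and C → carboxylic acid (the –OH is not a separate alcohol).
  CH2COOCH2: –C(=O)–O–C with C on the carbonyl side → ester.
  CH2CO-O-COCH2: two acyl groups sharing one oxygen, –C(=O)–O–C(=O)– → anhydride.
  CO: –C(=O)– with carbon on both sides → ketone.
  CH(CH2SH): pendant –CH2SH → thiol.
  CH(OH): –OH on an sp³ carbon → alcohol (secondary).
  CH(COOH): pendant –COOH: carbonyl C bonded to C and –OH → carboxylic acid.
  CO: –C(=O)– with carbon on both sides → ketone.
  CH(CHO): pendant –CHO: carbonyl C bonded to C and H → aldehyde.
  CH=CH: C=C double bond → alkene.
  CH(I): halogen on an sp³ carbon → alkyl halide.
  CH(CH=CH2): pendant –CH=CH2: C=C double bond → alkene.
  CH2OCH2: C–O–C with sp³ carbons on both sides and no adjacent C=O → ether.
  CH(CH2Br): pendant –CH2X: halogen on sp³ carbon → alkyl halide.
Alcohol appears at: CH(OH) → 1.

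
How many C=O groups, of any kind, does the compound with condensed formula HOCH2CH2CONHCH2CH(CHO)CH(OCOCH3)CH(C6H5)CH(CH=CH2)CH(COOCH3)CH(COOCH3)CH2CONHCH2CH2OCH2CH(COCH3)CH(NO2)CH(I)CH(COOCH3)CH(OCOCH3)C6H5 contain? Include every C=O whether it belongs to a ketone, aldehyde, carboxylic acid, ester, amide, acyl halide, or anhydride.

9

CH2CONHCH2: amide, 1 C=O (running total 1).
CH(CHO): aldehyde, 1 C=O (running total 2).
CH(OCOCH3): ester, 1 C=O (running total 3).
CH(COOCH3): ester, 1 C=O (running total 4).
CH(COOCH3): ester, 1 C=O (running total 5).
CH2CONHCH2: amide, 1 C=O (running total 6).
CH(COCH3): ketone, 1 C=O (running total 7).
CH(COOCH3): ester, 1 C=O (running total 8).
CH(OCOCH3): ester, 1 C=O (running total 9).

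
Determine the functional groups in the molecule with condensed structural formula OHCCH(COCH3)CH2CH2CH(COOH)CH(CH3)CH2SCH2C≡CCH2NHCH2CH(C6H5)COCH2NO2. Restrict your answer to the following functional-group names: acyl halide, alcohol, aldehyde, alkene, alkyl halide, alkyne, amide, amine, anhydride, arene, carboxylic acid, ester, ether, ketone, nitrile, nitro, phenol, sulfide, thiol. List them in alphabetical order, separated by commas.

aldehyde, alkyne, amine, arene, carboxylic acid, ketone, nitro, sulfide

terminal –CHO: carbonyl C bonded to H and C → aldehyde.
pendant –COCH3: carbonyl C bonded to two carbons → ketone.
pendant –COOH: carbonyl C bonded to C and –OH → carboxylic acid.
C–S–C linkage → sulfide (thioether).
C≡C triple bond → alkyne.
C–N–C with sp³ carbons and no adjacent C=O → amine (secondary).
pendant –C6H5: benzene ring → arene.
–C(=O)– with carbon on both sides → ketone.
–NO2 on carbon → nitro group.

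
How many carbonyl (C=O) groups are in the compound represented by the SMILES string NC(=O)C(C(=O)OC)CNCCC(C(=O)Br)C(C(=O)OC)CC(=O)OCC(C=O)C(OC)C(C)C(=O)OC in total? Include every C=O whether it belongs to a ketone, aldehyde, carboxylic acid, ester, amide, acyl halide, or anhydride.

7

H2NCO: amide, 1 C=O (running total 1).
CH(COOCH3): ester, 1 C=O (running total 2).
CH(COBr): acyl halide, 1 C=O (running total 3).
CH(COOCH3): ester, 1 C=O (running total 4).
CH2COOCH2: ester, 1 C=O (running total 5).
CH(CHO): aldehyde, 1 C=O (running total 6).
COOCH3: ester, 1 C=O (running total 7).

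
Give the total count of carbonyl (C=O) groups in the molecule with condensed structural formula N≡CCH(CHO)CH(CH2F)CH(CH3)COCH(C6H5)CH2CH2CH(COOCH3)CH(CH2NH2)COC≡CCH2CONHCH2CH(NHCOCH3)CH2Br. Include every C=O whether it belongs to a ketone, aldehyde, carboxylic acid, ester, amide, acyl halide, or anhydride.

CH(CHO): aldehyde, 1 C=O (running total 1).
CO: ketone, 1 C=O (running total 2).
CH(COOCH3): ester, 1 C=O (running total 3).
CO: ketone, 1 C=O (running total 4).
CH2CONHCH2: amide, 1 C=O (running total 5).
CH(NHCOCH3): amide, 1 C=O (running total 6).

6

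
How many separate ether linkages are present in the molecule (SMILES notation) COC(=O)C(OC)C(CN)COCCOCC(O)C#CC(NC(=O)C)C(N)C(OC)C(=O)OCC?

Taking each segment in turn:
  CH3OOC: CH3O–C(=O)–: carbonyl C bonded to C and to –OCH3 → ester (not ketone + ether).
  CH(OCH3): pendant –OCH3: C–O–C with sp³ C, no adjacent C=O → ether.
  CH(CH2NH2): pendant –CH2NH2: N on sp³ C, no adjacent C=O → amine.
  CH2OCH2: C–O–C with sp³ carbons on both sides and no adjacent C=O → ether.
  CH2OCH2: C–O–C with sp³ carbons on both sides and no adjacent C=O → ether.
  CH(OH): –OH on an sp³ carbon → alcohol (secondary).
  C≡C: C≡C triple bond → alkyne.
  CH(NHCOCH3): pendant –NHC(=O)CH3: N bonded to a carbonyl → amide (not amine).
  CH(NH2): –NH2 on an sp³ carbon with no adjacent C=O → amine.
  CH(OCH3): pendant –OCH3: C–O–C with sp³ C, no adjacent C=O → ether.
  COOCH2CH3: –C(=O)OCH2CH3: carbonyl C bonded to C and to –OEt → ester.
Ether appears at: CH(OCH3), CH2OCH2, CH2OCH2, CH(OCH3) → 4.

4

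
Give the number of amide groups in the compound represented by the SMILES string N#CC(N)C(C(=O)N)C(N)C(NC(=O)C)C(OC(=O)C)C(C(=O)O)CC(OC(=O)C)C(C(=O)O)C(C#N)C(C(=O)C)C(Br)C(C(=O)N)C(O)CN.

3

N≡C–: carbon triple-bonded to nitrogen → nitrile.
–NH2 on an sp³ carbon with no adjacent C=O → amine.
pendant –CONH2: carbonyl C bonded to C and N → amide.
–NH2 on an sp³ carbon with no adjacent C=O → amine.
pendant –NHC(=O)CH3: N bonded to a carbonyl → amide (not amine).
pendant –OC(=O)CH3: an acyloxy group → ester.
pendant –COOH: carbonyl C bonded to C and –OH → carboxylic acid.
pendant –OC(=O)CH3: an acyloxy group → ester.
pendant –COOH: carbonyl C bonded to C and –OH → carboxylic acid.
pendant –C≡N: nitrile.
pendant –COCH3: carbonyl C bonded to two carbons → ketone.
halogen on an sp³ carbon → alkyl halide.
pendant –CONH2: carbonyl C bonded to C and N → amide.
–OH on an sp³ carbon → alcohol (secondary).
–NH2 on an sp³ carbon with no adjacent C=O → amine.
Amide appears at: CH(CONH2), CH(NHCOCH3), CH(CONH2) → 3.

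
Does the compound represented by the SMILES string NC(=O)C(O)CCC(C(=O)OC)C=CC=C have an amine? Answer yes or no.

Reading the structure from left to right:
  H2NCO: –C(=O)NH2: carbonyl C bonded to C and to N → amide (the N is not a separate amine).
  CH(OH): –OH on an sp³ carbon → alcohol (secondary).
  CH(COOCH3): pendant –COOCH3: carbonyl C bonded to C and –OCH3 → ester.
  CH=CH: C=C double bond → alkene.
  CH=CH2: C=C double bond → alkene.
In H2NCO, the nitrogen is bonded directly to a carbonyl carbon, making it part of an amide, not a free amine.
The groups actually present are: alcohol, alkene, amide, ester.

no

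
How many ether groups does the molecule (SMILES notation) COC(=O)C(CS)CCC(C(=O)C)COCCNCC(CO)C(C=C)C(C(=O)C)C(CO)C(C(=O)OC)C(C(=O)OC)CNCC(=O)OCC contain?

Taking each segment in turn:
  CH3OOC: CH3O–C(=O)–: carbonyl C bonded to C and to –OCH3 → ester (not ketone + ether).
  CH(CH2SH): pendant –CH2SH → thiol.
  CH(COCH3): pendant –COCH3: carbonyl C bonded to two carbons → ketone.
  CH2OCH2: C–O–C with sp³ carbons on both sides and no adjacent C=O → ether.
  CH2NHCH2: C–N–C with sp³ carbons and no adjacent C=O → amine (secondary).
  CH(CH2OH): pendant –CH2OH on an sp³ backbone C → alcohol.
  CH(CH=CH2): pendant –CH=CH2: C=C double bond → alkene.
  CH(COCH3): pendant –COCH3: carbonyl C bonded to two carbons → ketone.
  CH(CH2OH): pendant –CH2OH on an sp³ backbone C → alcohol.
  CH(COOCH3): pendant –COOCH3: carbonyl C bonded to C and –OCH3 → ester.
  CH(COOCH3): pendant –COOCH3: carbonyl C bonded to C and –OCH3 → ester.
  CH2NHCH2: C–N–C with sp³ carbons and no adjacent C=O → amine (secondary).
  COOCH2CH3: –C(=O)OCH2CH3: carbonyl C bonded to C and to –OEt → ester.
Ether appears at: CH2OCH2 → 1.

1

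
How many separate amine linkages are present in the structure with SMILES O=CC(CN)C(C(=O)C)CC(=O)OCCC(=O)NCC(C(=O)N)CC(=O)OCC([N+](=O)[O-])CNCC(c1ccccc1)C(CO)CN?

3

terminal –CHO: carbonyl C bonded to H and C → aldehyde.
pendant –CH2NH2: N on sp³ C, no adjacent C=O → amine.
pendant –COCH3: carbonyl C bonded to two carbons → ketone.
–C(=O)–O–C with C on the carbonyl side → ester.
–C(=O)–N– linkage → amide (the N is not an amine).
pendant –CONH2: carbonyl C bonded to C and N → amide.
–C(=O)–O–C with C on the carbonyl side → ester.
–NO2 on an sp³ carbon → nitro (the N=O is not a carbonyl).
C–N–C with sp³ carbons and no adjacent C=O → amine (secondary).
pendant –C6H5: benzene ring → arene.
pendant –CH2OH on an sp³ backbone C → alcohol.
–NH2 on an sp³ carbon with no adjacent C=O → amine.
Amine appears at: CH(CH2NH2), CH2NHCH2, CH2NH2 → 3.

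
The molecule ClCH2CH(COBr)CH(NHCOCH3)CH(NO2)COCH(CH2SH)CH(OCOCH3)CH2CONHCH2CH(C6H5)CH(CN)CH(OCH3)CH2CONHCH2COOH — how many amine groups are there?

0

halogen on an sp³ carbon → alkyl halide.
pendant –C(=O)X: carbonyl C bonded to C and halogen → acyl halide.
pendant –NHC(=O)CH3: N bonded to a carbonyl → amide (not amine).
–NO2 on an sp³ carbon → nitro (the N=O is not a carbonyl).
–C(=O)– with carbon on both sides → ketone.
pendant –CH2SH → thiol.
pendant –OC(=O)CH3: an acyloxy group → ester.
–C(=O)–N– linkage → amide (the N is not an amine).
pendant –C6H5: benzene ring → arene.
pendant –C≡N: nitrile.
pendant –OCH3: C–O–C with sp³ C, no adjacent C=O → ether.
–C(=O)–N– linkage → amide (the N is not an amine).
–COOH: carbonyl C bonded to –OH and C → carboxylic acid (the –OH is not a separate alcohol).
No segment is a amine: CH(NHCOCH3) is amide, not amine; CH(NO2) is nitro, not amine; CH2CONHCH2 is amide, not amine. → 0.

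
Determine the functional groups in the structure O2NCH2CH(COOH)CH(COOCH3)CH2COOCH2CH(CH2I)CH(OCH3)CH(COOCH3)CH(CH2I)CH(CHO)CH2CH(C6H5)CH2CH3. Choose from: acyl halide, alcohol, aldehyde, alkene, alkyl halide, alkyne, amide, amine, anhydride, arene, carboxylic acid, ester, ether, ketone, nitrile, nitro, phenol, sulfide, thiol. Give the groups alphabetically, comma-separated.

aldehyde, alkyl halide, arene, carboxylic acid, ester, ether, nitro

Taking each segment in turn:
  O2NCH2: –NO2 on carbon → nitro group.
  CH(COOH): pendant –COOH: carbonyl C bonded to C and –OH → carboxylic acid.
  CH(COOCH3): pendant –COOCH3: carbonyl C bonded to C and –OCH3 → ester.
  CH2COOCH2: –C(=O)–O–C with C on the carbonyl side → ester.
  CH(CH2I): pendant –CH2X: halogen on sp³ carbon → alkyl halide.
  CH(OCH3): pendant –OCH3: C–O–C with sp³ C, no adjacent C=O → ether.
  CH(COOCH3): pendant –COOCH3: carbonyl C bonded to C and –OCH3 → ester.
  CH(CH2I): pendant –CH2X: halogen on sp³ carbon → alkyl halide.
  CH(CHO): pendant –CHO: carbonyl C bonded to C and H → aldehyde.
  CH(C6H5): pendant –C6H5: benzene ring → arene.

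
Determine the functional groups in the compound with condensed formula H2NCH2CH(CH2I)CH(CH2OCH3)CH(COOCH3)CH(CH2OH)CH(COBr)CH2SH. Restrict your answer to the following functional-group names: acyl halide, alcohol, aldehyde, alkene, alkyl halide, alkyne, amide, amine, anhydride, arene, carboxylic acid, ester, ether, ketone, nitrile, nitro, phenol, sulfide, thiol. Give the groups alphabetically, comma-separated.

Taking each segment in turn:
  H2NCH2: –NH2 on an sp³ carbon with no adjacent C=O → amine.
  CH(CH2I): pendant –CH2X: halogen on sp³ carbon → alkyl halide.
  CH(CH2OCH3): pendant –CH2OCH3: C–O–C linkage → ether.
  CH(COOCH3): pendant –COOCH3: carbonyl C bonded to C and –OCH3 → ester.
  CH(CH2OH): pendant –CH2OH on an sp³ backbone C → alcohol.
  CH(COBr): pendant –C(=O)X: carbonyl C bonded to C and halogen → acyl halide.
  CH2SH: –SH on an sp³ carbon → thiol.

acyl halide, alcohol, alkyl halide, amine, ester, ether, thiol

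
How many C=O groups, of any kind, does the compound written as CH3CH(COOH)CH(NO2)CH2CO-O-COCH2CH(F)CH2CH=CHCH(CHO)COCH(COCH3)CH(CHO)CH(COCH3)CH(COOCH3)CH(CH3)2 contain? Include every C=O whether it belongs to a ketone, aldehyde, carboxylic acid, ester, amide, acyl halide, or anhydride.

9

CH(COOH): carboxylic acid, 1 C=O (running total 1).
CH2CO-O-COCH2: anhydride, 2 C=O (running total 3).
CH(CHO): aldehyde, 1 C=O (running total 4).
CO: ketone, 1 C=O (running total 5).
CH(COCH3): ketone, 1 C=O (running total 6).
CH(CHO): aldehyde, 1 C=O (running total 7).
CH(COCH3): ketone, 1 C=O (running total 8).
CH(COOCH3): ester, 1 C=O (running total 9).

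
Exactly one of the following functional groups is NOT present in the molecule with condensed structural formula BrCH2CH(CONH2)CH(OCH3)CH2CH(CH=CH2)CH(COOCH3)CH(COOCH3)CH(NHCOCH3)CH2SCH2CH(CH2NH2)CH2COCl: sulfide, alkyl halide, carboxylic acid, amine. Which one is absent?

carboxylic acid

sulfide: present (CH2SCH2 — C–S–C linkage → sulfide (thioether)).
alkyl halide: present (BrCH2 — halogen on an sp³ carbon → alkyl halide).
amine: present (CH(CH2NH2) — pendant –CH2NH2: N on sp³ C, no adjacent C=O → amine).
carboxylic acid: absent. In CH(COOCH3), the acyl oxygen is bonded to carbon (–O–C), not to H, so this is an ester. In each of CH(CONH2) and CH(NHCOCH3), the carbonyl is bonded to nitrogen, not to –OH; that is an amide.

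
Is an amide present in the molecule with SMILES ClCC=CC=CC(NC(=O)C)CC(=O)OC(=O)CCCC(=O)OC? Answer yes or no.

Reading the structure from left to right:
  ClCH2: halogen on an sp³ carbon → alkyl halide.
  CH=CH: C=C double bond → alkene.
  CH=CH: C=C double bond → alkene.
  CH(NHCOCH3): pendant –NHC(=O)CH3: N bonded to a carbonyl → amide (not amine).
  CH2CO-O-COCH2: two acyl groups sharing one oxygen, –C(=O)–O–C(=O)– → anhydride.
  COOCH3: –C(=O)OCH3: carbonyl C bonded to C and to –OCH3 → ester (not ketone + ether).
The CH(NHCOCH3) segment supplies the amide: pendant –NHC(=O)CH3: N bonded to a carbonyl → amide (not amine).

yes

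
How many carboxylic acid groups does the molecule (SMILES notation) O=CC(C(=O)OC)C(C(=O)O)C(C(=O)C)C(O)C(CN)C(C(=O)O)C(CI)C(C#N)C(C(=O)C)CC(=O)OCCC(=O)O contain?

terminal –CHO: carbonyl C bonded to H and C → aldehyde.
pendant –COOCH3: carbonyl C bonded to C and –OCH3 → ester.
pendant –COOH: carbonyl C bonded to C and –OH → carboxylic acid.
pendant –COCH3: carbonyl C bonded to two carbons → ketone.
–OH on an sp³ carbon → alcohol (secondary).
pendant –CH2NH2: N on sp³ C, no adjacent C=O → amine.
pendant –COOH: carbonyl C bonded to C and –OH → carboxylic acid.
pendant –CH2X: halogen on sp³ carbon → alkyl halide.
pendant –C≡N: nitrile.
pendant –COCH3: carbonyl C bonded to two carbons → ketone.
–C(=O)–O–C with C on the carbonyl side → ester.
–COOH: carbonyl C bonded to –OH and C → carboxylic acid (the –OH is not a separate alcohol).
Carboxylic acid appears at: CH(COOH), CH(COOH), COOH → 3.

3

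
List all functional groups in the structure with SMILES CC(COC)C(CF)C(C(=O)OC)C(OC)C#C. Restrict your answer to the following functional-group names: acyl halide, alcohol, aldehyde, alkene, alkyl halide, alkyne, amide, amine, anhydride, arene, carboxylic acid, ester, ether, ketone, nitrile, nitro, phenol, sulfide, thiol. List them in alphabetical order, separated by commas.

alkyl halide, alkyne, ester, ether

pendant –CH2OCH3: C–O–C linkage → ether.
pendant –CH2X: halogen on sp³ carbon → alkyl halide.
pendant –COOCH3: carbonyl C bonded to C and –OCH3 → ester.
pendant –OCH3: C–O–C with sp³ C, no adjacent C=O → ether.
C≡C triple bond → alkyne.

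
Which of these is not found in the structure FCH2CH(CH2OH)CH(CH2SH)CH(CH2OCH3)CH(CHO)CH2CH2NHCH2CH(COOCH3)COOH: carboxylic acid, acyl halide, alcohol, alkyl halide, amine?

acyl halide

carboxylic acid: present (COOH — –COOH: carbonyl C bonded to –OH and C → carboxylic acid (the –OH is not a separate alcohol)).
alcohol: present (CH(CH2OH) — pendant –CH2OH on an sp³ backbone C → alcohol).
alkyl halide: present (FCH2 — halogen on an sp³ carbon → alkyl halide).
amine: present (CH2NHCH2 — C–N–C with sp³ carbons and no adjacent C=O → amine (secondary)).
acyl halide: no segment matches this pattern.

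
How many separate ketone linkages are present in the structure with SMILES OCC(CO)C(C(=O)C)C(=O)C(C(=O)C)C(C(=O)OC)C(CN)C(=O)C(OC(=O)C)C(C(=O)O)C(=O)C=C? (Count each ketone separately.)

5

HO– on an sp³ carbon → alcohol.
pendant –CH2OH on an sp³ backbone C → alcohol.
pendant –COCH3: carbonyl C bonded to two carbons → ketone.
–C(=O)– with carbon on both sides → ketone.
pendant –COCH3: carbonyl C bonded to two carbons → ketone.
pendant –COOCH3: carbonyl C bonded to C and –OCH3 → ester.
pendant –CH2NH2: N on sp³ C, no adjacent C=O → amine.
–C(=O)– with carbon on both sides → ketone.
pendant –OC(=O)CH3: an acyloxy group → ester.
pendant –COOH: carbonyl C bonded to C and –OH → carboxylic acid.
–C(=O)– with carbon on both sides → ketone.
C=C double bond → alkene.
Ketone appears at: CH(COCH3), CO, CH(COCH3), CO, CO → 5.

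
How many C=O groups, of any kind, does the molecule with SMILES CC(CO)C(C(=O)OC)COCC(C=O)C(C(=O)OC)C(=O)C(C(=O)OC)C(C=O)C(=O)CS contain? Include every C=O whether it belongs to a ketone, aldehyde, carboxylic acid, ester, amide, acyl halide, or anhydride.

CH(COOCH3): ester, 1 C=O (running total 1).
CH(CHO): aldehyde, 1 C=O (running total 2).
CH(COOCH3): ester, 1 C=O (running total 3).
CO: ketone, 1 C=O (running total 4).
CH(COOCH3): ester, 1 C=O (running total 5).
CH(CHO): aldehyde, 1 C=O (running total 6).
CO: ketone, 1 C=O (running total 7).

7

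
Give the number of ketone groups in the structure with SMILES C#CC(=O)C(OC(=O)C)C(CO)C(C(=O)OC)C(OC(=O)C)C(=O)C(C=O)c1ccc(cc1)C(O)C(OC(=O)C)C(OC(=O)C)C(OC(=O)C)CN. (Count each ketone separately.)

2

C≡C triple bond → alkyne.
–C(=O)– with carbon on both sides → ketone.
pendant –OC(=O)CH3: an acyloxy group → ester.
pendant –CH2OH on an sp³ backbone C → alcohol.
pendant –COOCH3: carbonyl C bonded to C and –OCH3 → ester.
pendant –OC(=O)CH3: an acyloxy group → ester.
–C(=O)– with carbon on both sides → ketone.
pendant –CHO: carbonyl C bonded to C and H → aldehyde.
para-disubstituted benzene ring → arene.
–OH on an sp³ carbon → alcohol (secondary).
pendant –OC(=O)CH3: an acyloxy group → ester.
pendant –OC(=O)CH3: an acyloxy group → ester.
pendant –OC(=O)CH3: an acyloxy group → ester.
–NH2 on an sp³ carbon with no adjacent C=O → amine.
Ketone appears at: CO, CO → 2.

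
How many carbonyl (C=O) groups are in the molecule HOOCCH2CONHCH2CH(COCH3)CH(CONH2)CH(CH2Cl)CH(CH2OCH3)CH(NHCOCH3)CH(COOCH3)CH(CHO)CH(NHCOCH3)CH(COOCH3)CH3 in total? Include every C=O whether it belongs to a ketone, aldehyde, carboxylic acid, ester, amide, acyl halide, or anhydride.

9

HOOC: carboxylic acid, 1 C=O (running total 1).
CH2CONHCH2: amide, 1 C=O (running total 2).
CH(COCH3): ketone, 1 C=O (running total 3).
CH(CONH2): amide, 1 C=O (running total 4).
CH(NHCOCH3): amide, 1 C=O (running total 5).
CH(COOCH3): ester, 1 C=O (running total 6).
CH(CHO): aldehyde, 1 C=O (running total 7).
CH(NHCOCH3): amide, 1 C=O (running total 8).
CH(COOCH3): ester, 1 C=O (running total 9).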